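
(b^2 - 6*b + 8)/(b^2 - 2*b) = (b - 4)/b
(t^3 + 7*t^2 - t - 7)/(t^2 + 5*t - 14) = (t^2 - 1)/(t - 2)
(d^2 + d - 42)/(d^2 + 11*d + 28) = (d - 6)/(d + 4)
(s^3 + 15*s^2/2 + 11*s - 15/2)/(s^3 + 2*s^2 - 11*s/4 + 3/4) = 2*(s + 5)/(2*s - 1)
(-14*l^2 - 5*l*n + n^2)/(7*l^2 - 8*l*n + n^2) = (-2*l - n)/(l - n)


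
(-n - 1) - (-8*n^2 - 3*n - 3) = 8*n^2 + 2*n + 2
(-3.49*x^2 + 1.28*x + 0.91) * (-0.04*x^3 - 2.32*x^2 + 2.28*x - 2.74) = 0.1396*x^5 + 8.0456*x^4 - 10.9632*x^3 + 10.3698*x^2 - 1.4324*x - 2.4934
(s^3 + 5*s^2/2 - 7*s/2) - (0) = s^3 + 5*s^2/2 - 7*s/2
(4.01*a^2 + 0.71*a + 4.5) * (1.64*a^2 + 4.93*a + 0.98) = 6.5764*a^4 + 20.9337*a^3 + 14.8101*a^2 + 22.8808*a + 4.41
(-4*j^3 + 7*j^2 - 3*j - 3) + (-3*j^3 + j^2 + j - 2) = -7*j^3 + 8*j^2 - 2*j - 5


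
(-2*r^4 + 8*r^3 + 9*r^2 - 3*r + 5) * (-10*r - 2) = 20*r^5 - 76*r^4 - 106*r^3 + 12*r^2 - 44*r - 10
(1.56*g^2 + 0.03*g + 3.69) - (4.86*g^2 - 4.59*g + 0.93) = -3.3*g^2 + 4.62*g + 2.76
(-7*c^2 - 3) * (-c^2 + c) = 7*c^4 - 7*c^3 + 3*c^2 - 3*c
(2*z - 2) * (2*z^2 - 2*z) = 4*z^3 - 8*z^2 + 4*z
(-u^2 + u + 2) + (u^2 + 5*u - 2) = 6*u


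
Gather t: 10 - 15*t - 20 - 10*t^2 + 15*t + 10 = -10*t^2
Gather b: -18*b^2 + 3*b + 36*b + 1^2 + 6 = -18*b^2 + 39*b + 7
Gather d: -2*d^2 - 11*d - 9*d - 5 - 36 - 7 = -2*d^2 - 20*d - 48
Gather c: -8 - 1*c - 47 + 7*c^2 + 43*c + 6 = 7*c^2 + 42*c - 49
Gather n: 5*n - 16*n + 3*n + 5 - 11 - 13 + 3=-8*n - 16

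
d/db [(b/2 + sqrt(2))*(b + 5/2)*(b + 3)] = 3*b^2/2 + 2*sqrt(2)*b + 11*b/2 + 15/4 + 11*sqrt(2)/2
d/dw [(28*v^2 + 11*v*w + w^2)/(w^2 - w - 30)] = ((-11*v - 2*w)*(-w^2 + w + 30) - (2*w - 1)*(28*v^2 + 11*v*w + w^2))/(-w^2 + w + 30)^2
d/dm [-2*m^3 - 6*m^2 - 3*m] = -6*m^2 - 12*m - 3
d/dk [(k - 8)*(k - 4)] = 2*k - 12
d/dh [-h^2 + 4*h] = 4 - 2*h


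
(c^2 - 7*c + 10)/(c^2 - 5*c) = (c - 2)/c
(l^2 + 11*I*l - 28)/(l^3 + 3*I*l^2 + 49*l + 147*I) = (l + 4*I)/(l^2 - 4*I*l + 21)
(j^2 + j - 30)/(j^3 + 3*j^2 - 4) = (j^2 + j - 30)/(j^3 + 3*j^2 - 4)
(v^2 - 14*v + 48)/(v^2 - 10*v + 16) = (v - 6)/(v - 2)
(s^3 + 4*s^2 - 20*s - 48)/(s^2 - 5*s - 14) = (s^2 + 2*s - 24)/(s - 7)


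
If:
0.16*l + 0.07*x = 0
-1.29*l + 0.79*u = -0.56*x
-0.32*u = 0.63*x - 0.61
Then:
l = -1.53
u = -4.97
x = 3.49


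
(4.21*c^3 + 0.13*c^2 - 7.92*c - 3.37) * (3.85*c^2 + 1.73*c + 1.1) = 16.2085*c^5 + 7.7838*c^4 - 25.6361*c^3 - 26.5331*c^2 - 14.5421*c - 3.707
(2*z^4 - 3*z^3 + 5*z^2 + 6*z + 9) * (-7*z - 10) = -14*z^5 + z^4 - 5*z^3 - 92*z^2 - 123*z - 90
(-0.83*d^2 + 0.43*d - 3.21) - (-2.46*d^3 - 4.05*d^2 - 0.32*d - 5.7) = 2.46*d^3 + 3.22*d^2 + 0.75*d + 2.49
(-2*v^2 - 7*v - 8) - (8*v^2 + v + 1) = -10*v^2 - 8*v - 9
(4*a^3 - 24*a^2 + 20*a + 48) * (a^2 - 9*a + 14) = 4*a^5 - 60*a^4 + 292*a^3 - 468*a^2 - 152*a + 672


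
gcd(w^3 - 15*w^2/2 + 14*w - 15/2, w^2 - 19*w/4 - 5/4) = w - 5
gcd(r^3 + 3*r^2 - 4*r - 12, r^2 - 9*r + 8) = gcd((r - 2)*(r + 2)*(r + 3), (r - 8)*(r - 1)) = 1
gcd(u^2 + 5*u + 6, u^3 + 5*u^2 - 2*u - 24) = u + 3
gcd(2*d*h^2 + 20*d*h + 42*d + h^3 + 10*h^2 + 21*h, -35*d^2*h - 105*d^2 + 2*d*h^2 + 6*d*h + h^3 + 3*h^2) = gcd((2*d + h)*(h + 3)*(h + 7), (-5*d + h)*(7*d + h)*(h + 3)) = h + 3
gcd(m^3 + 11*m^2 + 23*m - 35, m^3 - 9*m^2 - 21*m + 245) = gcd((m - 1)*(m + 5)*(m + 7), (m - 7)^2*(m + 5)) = m + 5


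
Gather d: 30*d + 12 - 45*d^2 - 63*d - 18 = -45*d^2 - 33*d - 6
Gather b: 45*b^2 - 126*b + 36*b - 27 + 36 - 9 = 45*b^2 - 90*b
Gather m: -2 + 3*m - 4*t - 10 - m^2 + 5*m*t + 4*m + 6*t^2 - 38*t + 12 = -m^2 + m*(5*t + 7) + 6*t^2 - 42*t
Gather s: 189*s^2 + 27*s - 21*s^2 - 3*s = 168*s^2 + 24*s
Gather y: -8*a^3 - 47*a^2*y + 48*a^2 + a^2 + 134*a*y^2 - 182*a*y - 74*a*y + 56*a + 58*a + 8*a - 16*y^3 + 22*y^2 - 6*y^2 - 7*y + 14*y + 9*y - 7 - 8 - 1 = -8*a^3 + 49*a^2 + 122*a - 16*y^3 + y^2*(134*a + 16) + y*(-47*a^2 - 256*a + 16) - 16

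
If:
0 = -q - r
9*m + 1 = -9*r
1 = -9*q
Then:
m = -2/9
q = -1/9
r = 1/9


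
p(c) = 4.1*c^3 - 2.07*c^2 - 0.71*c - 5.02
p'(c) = 12.3*c^2 - 4.14*c - 0.71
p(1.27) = -0.86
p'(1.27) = 13.87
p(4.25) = 269.31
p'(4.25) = 203.86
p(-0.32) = -5.14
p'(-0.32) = 1.87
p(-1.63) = -27.12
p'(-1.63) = 38.72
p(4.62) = 351.82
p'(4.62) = 242.70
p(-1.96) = -42.45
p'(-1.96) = 54.66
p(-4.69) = -470.19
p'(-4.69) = 289.26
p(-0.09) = -4.98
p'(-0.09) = -0.24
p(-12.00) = -7379.38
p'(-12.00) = 1820.17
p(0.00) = -5.02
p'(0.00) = -0.71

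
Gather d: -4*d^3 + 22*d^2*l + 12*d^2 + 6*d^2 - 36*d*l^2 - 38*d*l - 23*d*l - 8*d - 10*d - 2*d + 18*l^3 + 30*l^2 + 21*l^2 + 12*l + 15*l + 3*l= -4*d^3 + d^2*(22*l + 18) + d*(-36*l^2 - 61*l - 20) + 18*l^3 + 51*l^2 + 30*l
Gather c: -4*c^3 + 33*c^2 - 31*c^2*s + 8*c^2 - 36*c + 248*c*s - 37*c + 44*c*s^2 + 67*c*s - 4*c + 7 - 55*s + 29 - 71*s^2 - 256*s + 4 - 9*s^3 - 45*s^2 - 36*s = -4*c^3 + c^2*(41 - 31*s) + c*(44*s^2 + 315*s - 77) - 9*s^3 - 116*s^2 - 347*s + 40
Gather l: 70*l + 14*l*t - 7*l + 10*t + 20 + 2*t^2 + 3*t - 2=l*(14*t + 63) + 2*t^2 + 13*t + 18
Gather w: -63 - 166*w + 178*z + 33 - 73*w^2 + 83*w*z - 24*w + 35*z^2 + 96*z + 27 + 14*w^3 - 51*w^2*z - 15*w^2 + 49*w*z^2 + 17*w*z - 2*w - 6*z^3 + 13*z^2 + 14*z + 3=14*w^3 + w^2*(-51*z - 88) + w*(49*z^2 + 100*z - 192) - 6*z^3 + 48*z^2 + 288*z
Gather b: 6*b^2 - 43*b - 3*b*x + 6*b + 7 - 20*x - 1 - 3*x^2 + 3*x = 6*b^2 + b*(-3*x - 37) - 3*x^2 - 17*x + 6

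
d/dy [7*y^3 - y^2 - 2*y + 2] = 21*y^2 - 2*y - 2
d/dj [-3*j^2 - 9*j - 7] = -6*j - 9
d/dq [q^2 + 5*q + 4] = 2*q + 5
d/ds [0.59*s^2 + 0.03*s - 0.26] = 1.18*s + 0.03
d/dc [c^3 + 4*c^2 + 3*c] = 3*c^2 + 8*c + 3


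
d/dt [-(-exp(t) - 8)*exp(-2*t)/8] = (-exp(t) - 16)*exp(-2*t)/8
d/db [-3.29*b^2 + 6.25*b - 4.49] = 6.25 - 6.58*b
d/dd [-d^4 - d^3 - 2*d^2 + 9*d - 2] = -4*d^3 - 3*d^2 - 4*d + 9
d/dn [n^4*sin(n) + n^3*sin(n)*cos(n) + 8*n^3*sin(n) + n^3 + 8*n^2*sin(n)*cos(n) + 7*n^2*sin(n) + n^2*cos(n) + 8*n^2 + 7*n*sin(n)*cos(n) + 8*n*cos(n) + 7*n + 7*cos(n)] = n^4*cos(n) + 4*n^3*sin(n) + 8*n^3*cos(n) + n^3*cos(2*n) + 23*n^2*sin(n) + 3*n^2*sin(2*n)/2 + 7*n^2*cos(n) + 8*n^2*cos(2*n) + 3*n^2 + 6*n*sin(n) + 8*n*sin(2*n) + 2*n*cos(n) + 7*n*cos(2*n) + 16*n - 7*sin(n) + 7*sin(2*n)/2 + 8*cos(n) + 7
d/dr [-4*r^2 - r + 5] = -8*r - 1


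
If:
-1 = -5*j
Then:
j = 1/5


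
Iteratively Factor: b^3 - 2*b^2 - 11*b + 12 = (b + 3)*(b^2 - 5*b + 4) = (b - 1)*(b + 3)*(b - 4)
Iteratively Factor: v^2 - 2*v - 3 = (v - 3)*(v + 1)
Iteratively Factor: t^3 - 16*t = (t - 4)*(t^2 + 4*t) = (t - 4)*(t + 4)*(t)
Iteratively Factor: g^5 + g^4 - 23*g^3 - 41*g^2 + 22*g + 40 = (g + 1)*(g^4 - 23*g^2 - 18*g + 40) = (g - 5)*(g + 1)*(g^3 + 5*g^2 + 2*g - 8) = (g - 5)*(g - 1)*(g + 1)*(g^2 + 6*g + 8) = (g - 5)*(g - 1)*(g + 1)*(g + 4)*(g + 2)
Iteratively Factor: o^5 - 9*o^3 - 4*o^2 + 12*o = (o - 3)*(o^4 + 3*o^3 - 4*o) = o*(o - 3)*(o^3 + 3*o^2 - 4) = o*(o - 3)*(o + 2)*(o^2 + o - 2) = o*(o - 3)*(o - 1)*(o + 2)*(o + 2)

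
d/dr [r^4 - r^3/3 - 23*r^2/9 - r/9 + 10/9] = 4*r^3 - r^2 - 46*r/9 - 1/9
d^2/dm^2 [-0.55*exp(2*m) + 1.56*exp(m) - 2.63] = (1.56 - 2.2*exp(m))*exp(m)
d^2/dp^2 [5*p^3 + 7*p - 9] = 30*p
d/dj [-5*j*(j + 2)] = -10*j - 10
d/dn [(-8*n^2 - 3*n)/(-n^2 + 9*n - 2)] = (-75*n^2 + 32*n + 6)/(n^4 - 18*n^3 + 85*n^2 - 36*n + 4)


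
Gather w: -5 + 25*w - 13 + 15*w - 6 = 40*w - 24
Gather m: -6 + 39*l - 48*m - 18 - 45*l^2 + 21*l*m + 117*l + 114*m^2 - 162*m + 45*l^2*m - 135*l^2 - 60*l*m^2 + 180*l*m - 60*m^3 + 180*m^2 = -180*l^2 + 156*l - 60*m^3 + m^2*(294 - 60*l) + m*(45*l^2 + 201*l - 210) - 24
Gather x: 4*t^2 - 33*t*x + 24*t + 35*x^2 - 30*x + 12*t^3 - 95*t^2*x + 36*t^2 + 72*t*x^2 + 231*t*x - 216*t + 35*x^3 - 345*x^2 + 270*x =12*t^3 + 40*t^2 - 192*t + 35*x^3 + x^2*(72*t - 310) + x*(-95*t^2 + 198*t + 240)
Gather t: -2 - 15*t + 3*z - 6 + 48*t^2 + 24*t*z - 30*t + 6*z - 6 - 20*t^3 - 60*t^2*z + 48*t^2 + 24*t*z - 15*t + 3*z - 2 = -20*t^3 + t^2*(96 - 60*z) + t*(48*z - 60) + 12*z - 16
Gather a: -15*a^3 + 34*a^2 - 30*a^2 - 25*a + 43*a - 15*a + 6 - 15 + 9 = -15*a^3 + 4*a^2 + 3*a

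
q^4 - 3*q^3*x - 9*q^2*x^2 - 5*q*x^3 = q*(q - 5*x)*(q + x)^2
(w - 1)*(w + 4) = w^2 + 3*w - 4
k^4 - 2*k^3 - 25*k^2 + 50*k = k*(k - 5)*(k - 2)*(k + 5)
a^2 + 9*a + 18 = (a + 3)*(a + 6)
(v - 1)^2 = v^2 - 2*v + 1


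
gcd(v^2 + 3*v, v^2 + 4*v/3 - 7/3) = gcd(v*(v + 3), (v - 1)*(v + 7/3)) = 1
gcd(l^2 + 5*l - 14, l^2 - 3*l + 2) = l - 2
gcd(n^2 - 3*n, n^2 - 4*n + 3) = n - 3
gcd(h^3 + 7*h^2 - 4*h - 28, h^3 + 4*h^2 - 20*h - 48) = h + 2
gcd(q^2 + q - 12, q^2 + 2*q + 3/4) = 1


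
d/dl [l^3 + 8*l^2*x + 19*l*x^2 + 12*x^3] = 3*l^2 + 16*l*x + 19*x^2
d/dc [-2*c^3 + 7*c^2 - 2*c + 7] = -6*c^2 + 14*c - 2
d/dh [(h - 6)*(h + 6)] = 2*h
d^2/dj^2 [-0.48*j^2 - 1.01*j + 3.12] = -0.960000000000000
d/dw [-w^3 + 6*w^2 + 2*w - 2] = -3*w^2 + 12*w + 2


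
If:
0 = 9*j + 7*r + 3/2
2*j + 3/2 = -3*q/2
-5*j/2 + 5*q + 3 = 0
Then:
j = -12/55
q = -39/55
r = 51/770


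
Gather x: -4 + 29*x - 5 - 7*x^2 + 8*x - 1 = -7*x^2 + 37*x - 10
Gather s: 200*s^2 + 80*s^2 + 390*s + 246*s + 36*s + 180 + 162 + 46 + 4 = 280*s^2 + 672*s + 392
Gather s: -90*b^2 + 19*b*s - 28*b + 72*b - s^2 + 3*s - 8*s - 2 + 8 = -90*b^2 + 44*b - s^2 + s*(19*b - 5) + 6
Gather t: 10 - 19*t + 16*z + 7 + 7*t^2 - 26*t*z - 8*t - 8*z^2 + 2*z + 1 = 7*t^2 + t*(-26*z - 27) - 8*z^2 + 18*z + 18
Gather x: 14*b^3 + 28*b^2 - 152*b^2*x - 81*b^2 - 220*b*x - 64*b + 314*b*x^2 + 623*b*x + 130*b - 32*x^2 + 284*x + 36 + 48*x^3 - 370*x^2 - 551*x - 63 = 14*b^3 - 53*b^2 + 66*b + 48*x^3 + x^2*(314*b - 402) + x*(-152*b^2 + 403*b - 267) - 27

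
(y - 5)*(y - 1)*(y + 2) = y^3 - 4*y^2 - 7*y + 10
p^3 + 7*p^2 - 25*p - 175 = (p - 5)*(p + 5)*(p + 7)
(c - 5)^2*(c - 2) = c^3 - 12*c^2 + 45*c - 50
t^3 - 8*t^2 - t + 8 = (t - 8)*(t - 1)*(t + 1)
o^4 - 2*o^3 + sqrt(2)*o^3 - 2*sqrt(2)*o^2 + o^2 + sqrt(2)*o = o*(o - 1)^2*(o + sqrt(2))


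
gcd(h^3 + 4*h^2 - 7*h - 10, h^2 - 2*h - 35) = h + 5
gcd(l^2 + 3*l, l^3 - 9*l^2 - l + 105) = l + 3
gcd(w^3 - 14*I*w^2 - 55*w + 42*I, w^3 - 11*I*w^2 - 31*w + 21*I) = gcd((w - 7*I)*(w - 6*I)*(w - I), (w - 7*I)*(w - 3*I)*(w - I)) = w^2 - 8*I*w - 7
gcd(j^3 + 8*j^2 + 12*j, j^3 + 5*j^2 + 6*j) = j^2 + 2*j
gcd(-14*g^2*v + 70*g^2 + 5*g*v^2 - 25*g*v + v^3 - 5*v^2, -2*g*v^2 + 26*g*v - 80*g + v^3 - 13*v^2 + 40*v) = -2*g*v + 10*g + v^2 - 5*v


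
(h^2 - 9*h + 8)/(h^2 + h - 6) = (h^2 - 9*h + 8)/(h^2 + h - 6)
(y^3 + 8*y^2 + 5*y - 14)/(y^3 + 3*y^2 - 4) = (y + 7)/(y + 2)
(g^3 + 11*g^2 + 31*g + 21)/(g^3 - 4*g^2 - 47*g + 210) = (g^2 + 4*g + 3)/(g^2 - 11*g + 30)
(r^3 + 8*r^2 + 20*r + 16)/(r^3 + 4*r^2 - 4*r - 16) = (r + 2)/(r - 2)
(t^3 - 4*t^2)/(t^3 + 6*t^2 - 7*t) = t*(t - 4)/(t^2 + 6*t - 7)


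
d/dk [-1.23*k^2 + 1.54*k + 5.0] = 1.54 - 2.46*k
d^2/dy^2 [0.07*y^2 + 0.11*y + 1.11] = 0.140000000000000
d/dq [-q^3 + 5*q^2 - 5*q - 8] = -3*q^2 + 10*q - 5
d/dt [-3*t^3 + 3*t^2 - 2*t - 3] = -9*t^2 + 6*t - 2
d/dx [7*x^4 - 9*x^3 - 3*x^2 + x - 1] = 28*x^3 - 27*x^2 - 6*x + 1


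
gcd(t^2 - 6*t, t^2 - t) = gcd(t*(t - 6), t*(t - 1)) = t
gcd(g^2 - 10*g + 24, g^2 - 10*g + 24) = g^2 - 10*g + 24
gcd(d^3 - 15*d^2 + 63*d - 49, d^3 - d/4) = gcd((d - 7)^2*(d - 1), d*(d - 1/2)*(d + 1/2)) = 1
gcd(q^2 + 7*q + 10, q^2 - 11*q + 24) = 1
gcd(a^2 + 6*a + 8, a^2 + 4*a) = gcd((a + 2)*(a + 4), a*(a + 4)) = a + 4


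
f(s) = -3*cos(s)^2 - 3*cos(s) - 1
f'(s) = 6*sin(s)*cos(s) + 3*sin(s)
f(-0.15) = -6.90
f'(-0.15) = -1.33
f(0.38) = -6.37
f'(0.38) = 3.18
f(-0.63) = -5.38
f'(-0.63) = -4.62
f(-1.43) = -1.48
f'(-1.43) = -3.80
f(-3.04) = -0.98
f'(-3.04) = 0.30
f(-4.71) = -0.99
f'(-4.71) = 2.99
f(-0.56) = -5.70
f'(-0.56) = -4.29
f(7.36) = -3.10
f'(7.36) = 5.15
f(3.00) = -0.97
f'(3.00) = -0.41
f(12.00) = -5.67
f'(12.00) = -4.33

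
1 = 1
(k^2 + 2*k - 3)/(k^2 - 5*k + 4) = (k + 3)/(k - 4)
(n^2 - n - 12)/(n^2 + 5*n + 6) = (n - 4)/(n + 2)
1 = 1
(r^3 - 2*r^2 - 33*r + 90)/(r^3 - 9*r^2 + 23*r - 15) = (r + 6)/(r - 1)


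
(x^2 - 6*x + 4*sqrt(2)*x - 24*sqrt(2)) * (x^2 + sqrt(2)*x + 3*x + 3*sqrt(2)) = x^4 - 3*x^3 + 5*sqrt(2)*x^3 - 15*sqrt(2)*x^2 - 10*x^2 - 90*sqrt(2)*x - 24*x - 144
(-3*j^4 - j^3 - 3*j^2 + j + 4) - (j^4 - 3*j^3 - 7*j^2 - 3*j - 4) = -4*j^4 + 2*j^3 + 4*j^2 + 4*j + 8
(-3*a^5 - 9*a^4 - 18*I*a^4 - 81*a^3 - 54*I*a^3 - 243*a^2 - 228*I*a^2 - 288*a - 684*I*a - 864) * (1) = -3*a^5 - 9*a^4 - 18*I*a^4 - 81*a^3 - 54*I*a^3 - 243*a^2 - 228*I*a^2 - 288*a - 684*I*a - 864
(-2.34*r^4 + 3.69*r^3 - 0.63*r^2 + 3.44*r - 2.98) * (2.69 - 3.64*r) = 8.5176*r^5 - 19.7262*r^4 + 12.2193*r^3 - 14.2163*r^2 + 20.1008*r - 8.0162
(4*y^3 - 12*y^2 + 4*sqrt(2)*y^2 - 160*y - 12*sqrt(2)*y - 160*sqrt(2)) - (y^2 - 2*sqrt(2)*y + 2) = 4*y^3 - 13*y^2 + 4*sqrt(2)*y^2 - 160*y - 10*sqrt(2)*y - 160*sqrt(2) - 2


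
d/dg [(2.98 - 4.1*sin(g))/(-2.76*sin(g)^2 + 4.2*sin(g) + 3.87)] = (-11.316*sin(g)^2 + 16.4496*sin(g) - 28.383)*cos(g)/(7.6176*sin(g)^4 - 23.184*sin(g)^3 - 3.7224*sin(g)^2 + 32.508*sin(g) + 14.9769)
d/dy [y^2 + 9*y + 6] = 2*y + 9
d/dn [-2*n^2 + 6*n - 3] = 6 - 4*n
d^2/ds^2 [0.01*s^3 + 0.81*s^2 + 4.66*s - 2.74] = 0.06*s + 1.62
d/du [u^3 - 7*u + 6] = 3*u^2 - 7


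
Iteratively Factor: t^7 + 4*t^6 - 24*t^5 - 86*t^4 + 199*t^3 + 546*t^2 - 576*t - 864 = (t + 4)*(t^6 - 24*t^4 + 10*t^3 + 159*t^2 - 90*t - 216) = (t - 3)*(t + 4)*(t^5 + 3*t^4 - 15*t^3 - 35*t^2 + 54*t + 72) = (t - 3)*(t + 3)*(t + 4)*(t^4 - 15*t^2 + 10*t + 24) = (t - 3)*(t + 1)*(t + 3)*(t + 4)*(t^3 - t^2 - 14*t + 24) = (t - 3)*(t - 2)*(t + 1)*(t + 3)*(t + 4)*(t^2 + t - 12) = (t - 3)^2*(t - 2)*(t + 1)*(t + 3)*(t + 4)*(t + 4)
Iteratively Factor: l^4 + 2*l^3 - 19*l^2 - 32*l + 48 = (l + 3)*(l^3 - l^2 - 16*l + 16) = (l + 3)*(l + 4)*(l^2 - 5*l + 4) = (l - 4)*(l + 3)*(l + 4)*(l - 1)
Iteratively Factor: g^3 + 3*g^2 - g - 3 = (g - 1)*(g^2 + 4*g + 3) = (g - 1)*(g + 3)*(g + 1)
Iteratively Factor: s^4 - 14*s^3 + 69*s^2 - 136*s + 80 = (s - 1)*(s^3 - 13*s^2 + 56*s - 80) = (s - 5)*(s - 1)*(s^2 - 8*s + 16) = (s - 5)*(s - 4)*(s - 1)*(s - 4)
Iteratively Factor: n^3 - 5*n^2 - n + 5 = (n + 1)*(n^2 - 6*n + 5) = (n - 1)*(n + 1)*(n - 5)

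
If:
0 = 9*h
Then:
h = 0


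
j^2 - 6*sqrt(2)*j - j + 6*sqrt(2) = (j - 1)*(j - 6*sqrt(2))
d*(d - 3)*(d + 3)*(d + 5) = d^4 + 5*d^3 - 9*d^2 - 45*d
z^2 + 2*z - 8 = (z - 2)*(z + 4)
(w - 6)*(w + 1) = w^2 - 5*w - 6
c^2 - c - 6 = (c - 3)*(c + 2)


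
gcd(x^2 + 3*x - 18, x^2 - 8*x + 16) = 1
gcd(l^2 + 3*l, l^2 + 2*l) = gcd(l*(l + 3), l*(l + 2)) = l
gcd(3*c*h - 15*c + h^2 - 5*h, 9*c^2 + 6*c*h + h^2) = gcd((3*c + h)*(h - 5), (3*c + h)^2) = 3*c + h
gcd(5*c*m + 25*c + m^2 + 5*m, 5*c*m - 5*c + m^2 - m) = 5*c + m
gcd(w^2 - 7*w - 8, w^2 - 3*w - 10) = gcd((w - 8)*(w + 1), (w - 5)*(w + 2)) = 1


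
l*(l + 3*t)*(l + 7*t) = l^3 + 10*l^2*t + 21*l*t^2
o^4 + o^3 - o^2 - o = o*(o - 1)*(o + 1)^2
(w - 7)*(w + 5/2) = w^2 - 9*w/2 - 35/2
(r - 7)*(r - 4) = r^2 - 11*r + 28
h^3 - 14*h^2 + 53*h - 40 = (h - 8)*(h - 5)*(h - 1)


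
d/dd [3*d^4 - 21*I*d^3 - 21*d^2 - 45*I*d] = 12*d^3 - 63*I*d^2 - 42*d - 45*I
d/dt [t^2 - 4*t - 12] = 2*t - 4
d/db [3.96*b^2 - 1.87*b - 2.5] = 7.92*b - 1.87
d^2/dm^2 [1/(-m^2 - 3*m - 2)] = 2*(m^2 + 3*m - (2*m + 3)^2 + 2)/(m^2 + 3*m + 2)^3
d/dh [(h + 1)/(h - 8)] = -9/(h - 8)^2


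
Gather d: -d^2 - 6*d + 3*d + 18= -d^2 - 3*d + 18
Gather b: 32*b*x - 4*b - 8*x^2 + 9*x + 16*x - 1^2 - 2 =b*(32*x - 4) - 8*x^2 + 25*x - 3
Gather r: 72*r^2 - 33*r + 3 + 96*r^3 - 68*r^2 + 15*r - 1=96*r^3 + 4*r^2 - 18*r + 2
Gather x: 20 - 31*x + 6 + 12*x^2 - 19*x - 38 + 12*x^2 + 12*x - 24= 24*x^2 - 38*x - 36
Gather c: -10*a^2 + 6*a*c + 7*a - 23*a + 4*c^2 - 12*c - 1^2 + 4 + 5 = -10*a^2 - 16*a + 4*c^2 + c*(6*a - 12) + 8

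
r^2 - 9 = (r - 3)*(r + 3)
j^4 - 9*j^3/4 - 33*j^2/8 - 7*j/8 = j*(j - 7/2)*(j + 1/4)*(j + 1)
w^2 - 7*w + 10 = (w - 5)*(w - 2)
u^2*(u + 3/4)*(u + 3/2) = u^4 + 9*u^3/4 + 9*u^2/8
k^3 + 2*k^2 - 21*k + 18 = (k - 3)*(k - 1)*(k + 6)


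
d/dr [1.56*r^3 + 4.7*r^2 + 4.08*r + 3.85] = 4.68*r^2 + 9.4*r + 4.08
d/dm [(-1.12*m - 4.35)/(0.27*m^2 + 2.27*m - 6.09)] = (0.3024*m^2 + 2.349*m + 16.6953)/(0.0729*m^4 + 1.2258*m^3 + 1.8643*m^2 - 27.6486*m + 37.0881)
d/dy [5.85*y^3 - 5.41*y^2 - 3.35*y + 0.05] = 17.55*y^2 - 10.82*y - 3.35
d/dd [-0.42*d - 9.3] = -0.420000000000000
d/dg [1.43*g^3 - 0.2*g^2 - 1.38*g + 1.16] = 4.29*g^2 - 0.4*g - 1.38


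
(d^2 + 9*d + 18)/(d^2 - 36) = (d + 3)/(d - 6)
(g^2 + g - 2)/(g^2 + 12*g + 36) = (g^2 + g - 2)/(g^2 + 12*g + 36)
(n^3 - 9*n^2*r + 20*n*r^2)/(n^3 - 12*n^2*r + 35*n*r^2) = (-n + 4*r)/(-n + 7*r)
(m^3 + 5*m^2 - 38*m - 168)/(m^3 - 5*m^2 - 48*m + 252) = (m + 4)/(m - 6)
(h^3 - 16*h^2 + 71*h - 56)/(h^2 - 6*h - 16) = (h^2 - 8*h + 7)/(h + 2)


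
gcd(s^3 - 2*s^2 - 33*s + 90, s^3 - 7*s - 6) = s - 3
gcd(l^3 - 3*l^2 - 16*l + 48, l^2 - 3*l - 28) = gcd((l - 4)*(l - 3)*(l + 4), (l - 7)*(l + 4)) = l + 4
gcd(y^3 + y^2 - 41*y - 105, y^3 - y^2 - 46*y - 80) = y + 5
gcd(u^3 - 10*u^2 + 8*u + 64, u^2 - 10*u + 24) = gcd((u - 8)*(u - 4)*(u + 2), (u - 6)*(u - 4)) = u - 4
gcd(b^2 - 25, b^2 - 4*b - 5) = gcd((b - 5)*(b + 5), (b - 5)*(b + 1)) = b - 5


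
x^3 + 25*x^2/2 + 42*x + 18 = (x + 1/2)*(x + 6)^2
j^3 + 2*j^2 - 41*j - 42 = (j - 6)*(j + 1)*(j + 7)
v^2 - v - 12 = (v - 4)*(v + 3)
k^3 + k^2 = k^2*(k + 1)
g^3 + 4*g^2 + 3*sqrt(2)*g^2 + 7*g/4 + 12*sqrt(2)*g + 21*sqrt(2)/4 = (g + 1/2)*(g + 7/2)*(g + 3*sqrt(2))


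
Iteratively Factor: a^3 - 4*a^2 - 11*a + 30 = (a + 3)*(a^2 - 7*a + 10) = (a - 2)*(a + 3)*(a - 5)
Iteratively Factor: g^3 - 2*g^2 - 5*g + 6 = (g - 3)*(g^2 + g - 2) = (g - 3)*(g + 2)*(g - 1)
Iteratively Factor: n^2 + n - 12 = (n + 4)*(n - 3)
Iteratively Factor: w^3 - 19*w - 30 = (w - 5)*(w^2 + 5*w + 6) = (w - 5)*(w + 3)*(w + 2)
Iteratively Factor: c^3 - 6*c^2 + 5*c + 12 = (c + 1)*(c^2 - 7*c + 12) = (c - 3)*(c + 1)*(c - 4)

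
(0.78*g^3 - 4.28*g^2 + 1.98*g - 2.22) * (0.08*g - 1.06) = 0.0624*g^4 - 1.1692*g^3 + 4.6952*g^2 - 2.2764*g + 2.3532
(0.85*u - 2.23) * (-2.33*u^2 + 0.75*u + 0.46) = -1.9805*u^3 + 5.8334*u^2 - 1.2815*u - 1.0258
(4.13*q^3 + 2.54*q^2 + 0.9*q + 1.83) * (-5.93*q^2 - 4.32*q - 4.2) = -24.4909*q^5 - 32.9038*q^4 - 33.6558*q^3 - 25.4079*q^2 - 11.6856*q - 7.686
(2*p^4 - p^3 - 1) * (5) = 10*p^4 - 5*p^3 - 5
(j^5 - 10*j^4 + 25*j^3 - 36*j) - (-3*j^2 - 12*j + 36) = j^5 - 10*j^4 + 25*j^3 + 3*j^2 - 24*j - 36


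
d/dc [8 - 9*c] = -9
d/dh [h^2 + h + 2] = 2*h + 1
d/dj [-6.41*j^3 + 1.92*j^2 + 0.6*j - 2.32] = -19.23*j^2 + 3.84*j + 0.6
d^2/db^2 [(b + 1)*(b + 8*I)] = 2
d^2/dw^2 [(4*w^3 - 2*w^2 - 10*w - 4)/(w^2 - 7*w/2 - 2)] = 80/(w^3 - 12*w^2 + 48*w - 64)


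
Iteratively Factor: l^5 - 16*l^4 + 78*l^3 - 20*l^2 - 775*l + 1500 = (l + 3)*(l^4 - 19*l^3 + 135*l^2 - 425*l + 500) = (l - 5)*(l + 3)*(l^3 - 14*l^2 + 65*l - 100) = (l - 5)*(l - 4)*(l + 3)*(l^2 - 10*l + 25) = (l - 5)^2*(l - 4)*(l + 3)*(l - 5)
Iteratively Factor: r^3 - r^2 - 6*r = (r - 3)*(r^2 + 2*r) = r*(r - 3)*(r + 2)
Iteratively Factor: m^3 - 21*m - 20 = (m + 4)*(m^2 - 4*m - 5) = (m + 1)*(m + 4)*(m - 5)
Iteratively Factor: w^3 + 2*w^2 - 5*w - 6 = (w + 1)*(w^2 + w - 6) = (w - 2)*(w + 1)*(w + 3)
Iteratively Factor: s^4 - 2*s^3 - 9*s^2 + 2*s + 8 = (s + 1)*(s^3 - 3*s^2 - 6*s + 8) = (s - 1)*(s + 1)*(s^2 - 2*s - 8) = (s - 1)*(s + 1)*(s + 2)*(s - 4)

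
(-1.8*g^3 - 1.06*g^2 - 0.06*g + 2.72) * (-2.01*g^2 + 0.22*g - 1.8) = 3.618*g^5 + 1.7346*g^4 + 3.1274*g^3 - 3.5724*g^2 + 0.7064*g - 4.896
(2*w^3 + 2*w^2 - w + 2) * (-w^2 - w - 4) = -2*w^5 - 4*w^4 - 9*w^3 - 9*w^2 + 2*w - 8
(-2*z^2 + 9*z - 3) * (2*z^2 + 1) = -4*z^4 + 18*z^3 - 8*z^2 + 9*z - 3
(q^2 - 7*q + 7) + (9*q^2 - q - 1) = 10*q^2 - 8*q + 6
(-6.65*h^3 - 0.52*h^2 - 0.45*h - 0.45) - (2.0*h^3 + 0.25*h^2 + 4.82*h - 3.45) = -8.65*h^3 - 0.77*h^2 - 5.27*h + 3.0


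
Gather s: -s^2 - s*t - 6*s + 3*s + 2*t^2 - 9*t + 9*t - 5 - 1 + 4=-s^2 + s*(-t - 3) + 2*t^2 - 2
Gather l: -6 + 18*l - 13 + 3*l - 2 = 21*l - 21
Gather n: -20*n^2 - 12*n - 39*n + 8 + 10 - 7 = -20*n^2 - 51*n + 11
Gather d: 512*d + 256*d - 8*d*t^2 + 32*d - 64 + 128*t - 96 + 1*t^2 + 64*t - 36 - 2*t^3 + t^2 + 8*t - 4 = d*(800 - 8*t^2) - 2*t^3 + 2*t^2 + 200*t - 200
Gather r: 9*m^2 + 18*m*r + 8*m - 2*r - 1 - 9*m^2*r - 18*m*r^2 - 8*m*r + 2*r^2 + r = 9*m^2 + 8*m + r^2*(2 - 18*m) + r*(-9*m^2 + 10*m - 1) - 1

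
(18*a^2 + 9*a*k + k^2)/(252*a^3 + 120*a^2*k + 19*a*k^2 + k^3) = (3*a + k)/(42*a^2 + 13*a*k + k^2)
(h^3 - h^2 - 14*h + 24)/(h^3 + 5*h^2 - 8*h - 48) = (h - 2)/(h + 4)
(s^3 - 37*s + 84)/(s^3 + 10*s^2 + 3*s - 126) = (s - 4)/(s + 6)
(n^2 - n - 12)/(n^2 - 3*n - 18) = (n - 4)/(n - 6)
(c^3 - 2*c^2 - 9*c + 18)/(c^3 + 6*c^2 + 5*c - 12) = (c^2 - 5*c + 6)/(c^2 + 3*c - 4)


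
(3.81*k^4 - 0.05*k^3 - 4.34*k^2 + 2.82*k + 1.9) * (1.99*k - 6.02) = 7.5819*k^5 - 23.0357*k^4 - 8.3356*k^3 + 31.7386*k^2 - 13.1954*k - 11.438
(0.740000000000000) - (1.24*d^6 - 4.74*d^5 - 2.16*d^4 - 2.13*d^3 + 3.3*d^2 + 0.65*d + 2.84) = -1.24*d^6 + 4.74*d^5 + 2.16*d^4 + 2.13*d^3 - 3.3*d^2 - 0.65*d - 2.1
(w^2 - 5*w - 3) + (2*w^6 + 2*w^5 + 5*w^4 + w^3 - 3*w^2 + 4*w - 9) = 2*w^6 + 2*w^5 + 5*w^4 + w^3 - 2*w^2 - w - 12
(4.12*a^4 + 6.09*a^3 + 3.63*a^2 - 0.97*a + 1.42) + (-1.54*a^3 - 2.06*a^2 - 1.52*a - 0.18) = 4.12*a^4 + 4.55*a^3 + 1.57*a^2 - 2.49*a + 1.24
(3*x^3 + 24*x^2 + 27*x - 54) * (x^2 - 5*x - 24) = 3*x^5 + 9*x^4 - 165*x^3 - 765*x^2 - 378*x + 1296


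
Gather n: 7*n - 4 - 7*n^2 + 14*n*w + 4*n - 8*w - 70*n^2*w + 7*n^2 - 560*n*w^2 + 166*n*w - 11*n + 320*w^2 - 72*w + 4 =-70*n^2*w + n*(-560*w^2 + 180*w) + 320*w^2 - 80*w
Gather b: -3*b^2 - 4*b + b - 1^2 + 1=-3*b^2 - 3*b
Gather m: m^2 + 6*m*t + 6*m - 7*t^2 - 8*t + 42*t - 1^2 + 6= m^2 + m*(6*t + 6) - 7*t^2 + 34*t + 5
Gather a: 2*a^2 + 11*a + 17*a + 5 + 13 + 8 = 2*a^2 + 28*a + 26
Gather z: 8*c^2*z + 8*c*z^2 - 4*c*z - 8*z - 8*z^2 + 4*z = z^2*(8*c - 8) + z*(8*c^2 - 4*c - 4)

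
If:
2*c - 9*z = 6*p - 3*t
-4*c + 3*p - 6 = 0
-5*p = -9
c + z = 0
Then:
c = -3/20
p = 9/5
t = 83/20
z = 3/20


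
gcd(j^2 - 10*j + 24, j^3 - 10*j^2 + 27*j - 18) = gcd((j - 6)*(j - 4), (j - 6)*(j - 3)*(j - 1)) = j - 6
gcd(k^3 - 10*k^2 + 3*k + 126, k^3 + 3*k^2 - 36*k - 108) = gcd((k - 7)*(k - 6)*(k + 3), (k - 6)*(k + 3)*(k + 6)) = k^2 - 3*k - 18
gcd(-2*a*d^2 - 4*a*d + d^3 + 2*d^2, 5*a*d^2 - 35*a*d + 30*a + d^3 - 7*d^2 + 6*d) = 1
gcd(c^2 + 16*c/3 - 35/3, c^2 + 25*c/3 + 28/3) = c + 7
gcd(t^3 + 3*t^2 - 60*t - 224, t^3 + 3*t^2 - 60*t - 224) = t^3 + 3*t^2 - 60*t - 224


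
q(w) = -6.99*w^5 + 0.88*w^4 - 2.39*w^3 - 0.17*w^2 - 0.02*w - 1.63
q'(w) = -34.95*w^4 + 3.52*w^3 - 7.17*w^2 - 0.34*w - 0.02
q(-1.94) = 219.77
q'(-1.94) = -547.10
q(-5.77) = 46132.37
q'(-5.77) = -39652.14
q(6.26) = -66440.17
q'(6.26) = -53091.21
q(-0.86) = 3.55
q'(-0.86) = -26.39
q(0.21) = -1.66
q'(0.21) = -0.44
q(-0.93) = 5.69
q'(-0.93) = -34.88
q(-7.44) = 163015.98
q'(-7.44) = -108931.56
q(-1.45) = 54.02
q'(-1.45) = -179.83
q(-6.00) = 56003.33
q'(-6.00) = -46311.62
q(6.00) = -53737.87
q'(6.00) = -44795.06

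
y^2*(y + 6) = y^3 + 6*y^2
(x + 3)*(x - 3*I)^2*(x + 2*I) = x^4 + 3*x^3 - 4*I*x^3 + 3*x^2 - 12*I*x^2 + 9*x - 18*I*x - 54*I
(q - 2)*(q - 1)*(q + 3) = q^3 - 7*q + 6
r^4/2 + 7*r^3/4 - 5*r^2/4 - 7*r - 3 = (r/2 + 1/4)*(r - 2)*(r + 2)*(r + 3)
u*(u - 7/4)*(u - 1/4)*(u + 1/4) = u^4 - 7*u^3/4 - u^2/16 + 7*u/64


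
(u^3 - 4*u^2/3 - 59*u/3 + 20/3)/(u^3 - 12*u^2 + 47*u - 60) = (3*u^2 + 11*u - 4)/(3*(u^2 - 7*u + 12))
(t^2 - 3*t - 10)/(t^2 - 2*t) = (t^2 - 3*t - 10)/(t*(t - 2))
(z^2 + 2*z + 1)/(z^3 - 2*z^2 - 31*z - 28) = (z + 1)/(z^2 - 3*z - 28)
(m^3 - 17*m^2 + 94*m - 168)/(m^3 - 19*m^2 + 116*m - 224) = (m - 6)/(m - 8)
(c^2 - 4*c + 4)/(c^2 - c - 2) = (c - 2)/(c + 1)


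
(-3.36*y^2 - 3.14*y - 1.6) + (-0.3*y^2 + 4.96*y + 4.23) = -3.66*y^2 + 1.82*y + 2.63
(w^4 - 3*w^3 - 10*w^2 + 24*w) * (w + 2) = w^5 - w^4 - 16*w^3 + 4*w^2 + 48*w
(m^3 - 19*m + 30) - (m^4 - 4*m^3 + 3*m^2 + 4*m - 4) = -m^4 + 5*m^3 - 3*m^2 - 23*m + 34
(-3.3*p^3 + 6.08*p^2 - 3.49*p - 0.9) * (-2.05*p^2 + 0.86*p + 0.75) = 6.765*p^5 - 15.302*p^4 + 9.9083*p^3 + 3.4036*p^2 - 3.3915*p - 0.675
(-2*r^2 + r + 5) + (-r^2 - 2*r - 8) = -3*r^2 - r - 3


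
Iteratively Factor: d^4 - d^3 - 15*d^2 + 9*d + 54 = (d + 3)*(d^3 - 4*d^2 - 3*d + 18) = (d + 2)*(d + 3)*(d^2 - 6*d + 9) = (d - 3)*(d + 2)*(d + 3)*(d - 3)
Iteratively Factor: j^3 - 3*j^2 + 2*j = (j - 1)*(j^2 - 2*j) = j*(j - 1)*(j - 2)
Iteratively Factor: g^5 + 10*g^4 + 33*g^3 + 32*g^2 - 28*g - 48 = (g - 1)*(g^4 + 11*g^3 + 44*g^2 + 76*g + 48) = (g - 1)*(g + 4)*(g^3 + 7*g^2 + 16*g + 12) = (g - 1)*(g + 2)*(g + 4)*(g^2 + 5*g + 6) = (g - 1)*(g + 2)*(g + 3)*(g + 4)*(g + 2)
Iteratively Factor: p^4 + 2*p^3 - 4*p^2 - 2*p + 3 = (p - 1)*(p^3 + 3*p^2 - p - 3) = (p - 1)*(p + 3)*(p^2 - 1) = (p - 1)^2*(p + 3)*(p + 1)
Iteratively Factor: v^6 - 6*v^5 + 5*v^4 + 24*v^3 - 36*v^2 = (v)*(v^5 - 6*v^4 + 5*v^3 + 24*v^2 - 36*v) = v^2*(v^4 - 6*v^3 + 5*v^2 + 24*v - 36) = v^2*(v + 2)*(v^3 - 8*v^2 + 21*v - 18) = v^2*(v - 3)*(v + 2)*(v^2 - 5*v + 6) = v^2*(v - 3)^2*(v + 2)*(v - 2)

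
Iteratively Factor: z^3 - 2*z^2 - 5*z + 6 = (z - 3)*(z^2 + z - 2) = (z - 3)*(z - 1)*(z + 2)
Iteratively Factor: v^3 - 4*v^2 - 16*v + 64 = (v - 4)*(v^2 - 16) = (v - 4)^2*(v + 4)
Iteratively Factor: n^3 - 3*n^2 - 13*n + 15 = (n - 5)*(n^2 + 2*n - 3) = (n - 5)*(n + 3)*(n - 1)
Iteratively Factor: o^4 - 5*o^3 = (o - 5)*(o^3) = o*(o - 5)*(o^2) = o^2*(o - 5)*(o)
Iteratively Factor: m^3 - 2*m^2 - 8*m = (m)*(m^2 - 2*m - 8) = m*(m - 4)*(m + 2)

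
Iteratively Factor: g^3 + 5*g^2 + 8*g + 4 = (g + 1)*(g^2 + 4*g + 4) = (g + 1)*(g + 2)*(g + 2)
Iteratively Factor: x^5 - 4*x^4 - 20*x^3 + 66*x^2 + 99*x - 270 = (x + 3)*(x^4 - 7*x^3 + x^2 + 63*x - 90) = (x - 2)*(x + 3)*(x^3 - 5*x^2 - 9*x + 45) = (x - 2)*(x + 3)^2*(x^2 - 8*x + 15) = (x - 5)*(x - 2)*(x + 3)^2*(x - 3)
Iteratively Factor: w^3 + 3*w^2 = (w + 3)*(w^2) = w*(w + 3)*(w)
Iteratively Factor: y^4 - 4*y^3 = (y)*(y^3 - 4*y^2) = y^2*(y^2 - 4*y) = y^3*(y - 4)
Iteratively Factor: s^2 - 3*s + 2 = (s - 1)*(s - 2)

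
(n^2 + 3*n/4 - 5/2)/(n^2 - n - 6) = (n - 5/4)/(n - 3)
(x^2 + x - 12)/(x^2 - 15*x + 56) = (x^2 + x - 12)/(x^2 - 15*x + 56)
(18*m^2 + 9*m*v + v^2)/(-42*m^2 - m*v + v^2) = (3*m + v)/(-7*m + v)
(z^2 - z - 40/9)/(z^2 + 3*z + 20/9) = (3*z - 8)/(3*z + 4)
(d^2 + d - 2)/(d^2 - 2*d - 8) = (d - 1)/(d - 4)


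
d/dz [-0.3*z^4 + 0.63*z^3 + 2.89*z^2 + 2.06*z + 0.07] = -1.2*z^3 + 1.89*z^2 + 5.78*z + 2.06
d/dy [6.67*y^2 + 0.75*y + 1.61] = 13.34*y + 0.75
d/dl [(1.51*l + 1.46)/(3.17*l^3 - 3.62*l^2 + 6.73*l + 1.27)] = (-9.5734*l^3 - 8.4184*l^2 + 10.5704*l - 7.9081)/(10.0489*l^6 - 22.9508*l^5 + 55.7726*l^4 - 40.6734*l^3 + 36.0981*l^2 + 17.0942*l + 1.6129)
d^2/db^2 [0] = 0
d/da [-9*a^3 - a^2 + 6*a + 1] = -27*a^2 - 2*a + 6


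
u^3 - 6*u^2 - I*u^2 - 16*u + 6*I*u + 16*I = (u - 8)*(u + 2)*(u - I)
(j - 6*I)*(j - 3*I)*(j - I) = j^3 - 10*I*j^2 - 27*j + 18*I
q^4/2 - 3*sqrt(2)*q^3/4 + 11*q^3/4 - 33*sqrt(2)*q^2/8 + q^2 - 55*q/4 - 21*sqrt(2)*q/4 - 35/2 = (q/2 + sqrt(2)/2)*(q + 2)*(q + 7/2)*(q - 5*sqrt(2)/2)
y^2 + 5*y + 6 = (y + 2)*(y + 3)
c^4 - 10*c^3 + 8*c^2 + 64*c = c*(c - 8)*(c - 4)*(c + 2)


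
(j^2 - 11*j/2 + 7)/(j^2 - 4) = (j - 7/2)/(j + 2)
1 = 1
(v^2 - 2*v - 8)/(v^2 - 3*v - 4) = (v + 2)/(v + 1)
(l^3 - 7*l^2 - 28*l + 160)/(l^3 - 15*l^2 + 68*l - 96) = (l + 5)/(l - 3)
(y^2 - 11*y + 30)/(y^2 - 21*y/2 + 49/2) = 2*(y^2 - 11*y + 30)/(2*y^2 - 21*y + 49)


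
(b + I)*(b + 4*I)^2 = b^3 + 9*I*b^2 - 24*b - 16*I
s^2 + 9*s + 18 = (s + 3)*(s + 6)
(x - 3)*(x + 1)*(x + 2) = x^3 - 7*x - 6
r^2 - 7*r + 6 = (r - 6)*(r - 1)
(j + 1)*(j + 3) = j^2 + 4*j + 3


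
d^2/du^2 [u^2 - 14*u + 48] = 2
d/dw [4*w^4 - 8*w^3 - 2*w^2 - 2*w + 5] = 16*w^3 - 24*w^2 - 4*w - 2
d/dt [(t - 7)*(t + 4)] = 2*t - 3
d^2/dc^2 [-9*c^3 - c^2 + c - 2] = -54*c - 2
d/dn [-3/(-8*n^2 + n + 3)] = 3*(1 - 16*n)/(-8*n^2 + n + 3)^2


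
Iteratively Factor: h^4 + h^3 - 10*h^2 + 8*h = (h - 2)*(h^3 + 3*h^2 - 4*h) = (h - 2)*(h - 1)*(h^2 + 4*h) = h*(h - 2)*(h - 1)*(h + 4)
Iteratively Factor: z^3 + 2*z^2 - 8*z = (z)*(z^2 + 2*z - 8) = z*(z - 2)*(z + 4)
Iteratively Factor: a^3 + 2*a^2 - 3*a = (a)*(a^2 + 2*a - 3) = a*(a - 1)*(a + 3)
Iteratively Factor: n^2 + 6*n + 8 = (n + 2)*(n + 4)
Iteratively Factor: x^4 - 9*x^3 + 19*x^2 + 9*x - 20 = (x - 4)*(x^3 - 5*x^2 - x + 5) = (x - 4)*(x + 1)*(x^2 - 6*x + 5) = (x - 4)*(x - 1)*(x + 1)*(x - 5)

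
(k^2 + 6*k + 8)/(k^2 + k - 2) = (k + 4)/(k - 1)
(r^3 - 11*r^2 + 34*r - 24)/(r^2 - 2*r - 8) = (r^2 - 7*r + 6)/(r + 2)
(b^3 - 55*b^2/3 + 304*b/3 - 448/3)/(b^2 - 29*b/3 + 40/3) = (3*b^2 - 31*b + 56)/(3*b - 5)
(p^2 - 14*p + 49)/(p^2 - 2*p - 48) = (-p^2 + 14*p - 49)/(-p^2 + 2*p + 48)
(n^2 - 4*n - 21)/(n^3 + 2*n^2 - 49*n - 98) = (n + 3)/(n^2 + 9*n + 14)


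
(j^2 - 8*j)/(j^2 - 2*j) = (j - 8)/(j - 2)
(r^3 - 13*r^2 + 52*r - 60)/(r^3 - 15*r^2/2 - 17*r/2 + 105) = 2*(r - 2)/(2*r + 7)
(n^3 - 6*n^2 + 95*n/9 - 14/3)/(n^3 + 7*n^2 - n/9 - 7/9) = (9*n^3 - 54*n^2 + 95*n - 42)/(9*n^3 + 63*n^2 - n - 7)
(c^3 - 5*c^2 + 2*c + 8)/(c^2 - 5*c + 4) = (c^2 - c - 2)/(c - 1)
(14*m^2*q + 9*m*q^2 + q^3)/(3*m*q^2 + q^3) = (14*m^2 + 9*m*q + q^2)/(q*(3*m + q))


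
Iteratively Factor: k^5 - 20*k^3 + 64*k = (k - 2)*(k^4 + 2*k^3 - 16*k^2 - 32*k) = (k - 2)*(k + 2)*(k^3 - 16*k) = k*(k - 2)*(k + 2)*(k^2 - 16) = k*(k - 4)*(k - 2)*(k + 2)*(k + 4)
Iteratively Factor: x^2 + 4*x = (x + 4)*(x)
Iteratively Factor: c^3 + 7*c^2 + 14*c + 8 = (c + 1)*(c^2 + 6*c + 8) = (c + 1)*(c + 4)*(c + 2)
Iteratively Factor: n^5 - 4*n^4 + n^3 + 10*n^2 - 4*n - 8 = (n + 1)*(n^4 - 5*n^3 + 6*n^2 + 4*n - 8) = (n - 2)*(n + 1)*(n^3 - 3*n^2 + 4) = (n - 2)*(n + 1)^2*(n^2 - 4*n + 4) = (n - 2)^2*(n + 1)^2*(n - 2)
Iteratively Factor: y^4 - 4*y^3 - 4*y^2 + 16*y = (y + 2)*(y^3 - 6*y^2 + 8*y) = y*(y + 2)*(y^2 - 6*y + 8) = y*(y - 4)*(y + 2)*(y - 2)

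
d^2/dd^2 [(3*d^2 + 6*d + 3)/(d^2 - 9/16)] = 96*(512*d^3 + 1200*d^2 + 864*d + 225)/(4096*d^6 - 6912*d^4 + 3888*d^2 - 729)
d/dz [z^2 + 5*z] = 2*z + 5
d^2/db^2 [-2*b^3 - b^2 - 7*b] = -12*b - 2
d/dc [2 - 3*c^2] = -6*c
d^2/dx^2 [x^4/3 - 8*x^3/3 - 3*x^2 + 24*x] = 4*x^2 - 16*x - 6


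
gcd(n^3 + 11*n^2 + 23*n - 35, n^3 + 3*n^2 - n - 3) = n - 1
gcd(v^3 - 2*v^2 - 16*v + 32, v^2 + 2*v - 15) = 1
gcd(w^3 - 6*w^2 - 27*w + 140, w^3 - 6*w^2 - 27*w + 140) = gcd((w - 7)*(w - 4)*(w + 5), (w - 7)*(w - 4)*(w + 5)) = w^3 - 6*w^2 - 27*w + 140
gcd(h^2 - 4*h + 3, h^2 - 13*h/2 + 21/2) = h - 3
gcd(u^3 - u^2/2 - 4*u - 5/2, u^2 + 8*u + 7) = u + 1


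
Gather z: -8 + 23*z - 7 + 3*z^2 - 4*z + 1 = 3*z^2 + 19*z - 14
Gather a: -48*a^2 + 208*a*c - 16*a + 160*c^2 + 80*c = -48*a^2 + a*(208*c - 16) + 160*c^2 + 80*c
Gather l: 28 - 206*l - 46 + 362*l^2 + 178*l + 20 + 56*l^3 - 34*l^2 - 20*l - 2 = 56*l^3 + 328*l^2 - 48*l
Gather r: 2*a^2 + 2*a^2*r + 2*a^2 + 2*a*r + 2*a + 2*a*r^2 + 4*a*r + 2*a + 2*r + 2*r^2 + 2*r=4*a^2 + 4*a + r^2*(2*a + 2) + r*(2*a^2 + 6*a + 4)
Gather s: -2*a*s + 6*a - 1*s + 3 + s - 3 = -2*a*s + 6*a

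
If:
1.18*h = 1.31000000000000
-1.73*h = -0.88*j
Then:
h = 1.11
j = 2.18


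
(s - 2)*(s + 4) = s^2 + 2*s - 8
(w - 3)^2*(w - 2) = w^3 - 8*w^2 + 21*w - 18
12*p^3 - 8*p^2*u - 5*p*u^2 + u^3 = (-6*p + u)*(-p + u)*(2*p + u)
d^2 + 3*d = d*(d + 3)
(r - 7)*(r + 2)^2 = r^3 - 3*r^2 - 24*r - 28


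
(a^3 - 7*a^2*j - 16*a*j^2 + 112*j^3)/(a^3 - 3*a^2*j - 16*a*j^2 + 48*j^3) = (a - 7*j)/(a - 3*j)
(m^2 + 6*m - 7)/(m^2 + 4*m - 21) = (m - 1)/(m - 3)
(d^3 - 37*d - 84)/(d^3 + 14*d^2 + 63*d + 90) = (d^2 - 3*d - 28)/(d^2 + 11*d + 30)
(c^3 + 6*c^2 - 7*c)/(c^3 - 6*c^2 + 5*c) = (c + 7)/(c - 5)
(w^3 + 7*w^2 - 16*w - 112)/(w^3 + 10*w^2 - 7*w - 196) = (w + 4)/(w + 7)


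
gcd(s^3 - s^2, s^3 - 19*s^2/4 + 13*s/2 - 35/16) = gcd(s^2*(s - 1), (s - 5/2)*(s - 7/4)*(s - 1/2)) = 1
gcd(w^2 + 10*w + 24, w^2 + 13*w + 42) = w + 6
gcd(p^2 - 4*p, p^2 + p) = p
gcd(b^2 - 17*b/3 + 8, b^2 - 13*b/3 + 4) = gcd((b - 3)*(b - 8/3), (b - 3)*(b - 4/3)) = b - 3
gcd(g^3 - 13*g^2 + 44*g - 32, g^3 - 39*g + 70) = 1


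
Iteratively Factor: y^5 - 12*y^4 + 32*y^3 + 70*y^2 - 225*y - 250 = (y - 5)*(y^4 - 7*y^3 - 3*y^2 + 55*y + 50) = (y - 5)^2*(y^3 - 2*y^2 - 13*y - 10) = (y - 5)^2*(y + 1)*(y^2 - 3*y - 10) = (y - 5)^2*(y + 1)*(y + 2)*(y - 5)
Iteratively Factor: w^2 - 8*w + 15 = (w - 5)*(w - 3)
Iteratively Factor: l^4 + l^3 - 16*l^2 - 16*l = (l + 4)*(l^3 - 3*l^2 - 4*l) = l*(l + 4)*(l^2 - 3*l - 4) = l*(l + 1)*(l + 4)*(l - 4)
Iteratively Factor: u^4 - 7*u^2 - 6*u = (u)*(u^3 - 7*u - 6) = u*(u + 2)*(u^2 - 2*u - 3) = u*(u - 3)*(u + 2)*(u + 1)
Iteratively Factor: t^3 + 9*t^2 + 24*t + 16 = (t + 1)*(t^2 + 8*t + 16) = (t + 1)*(t + 4)*(t + 4)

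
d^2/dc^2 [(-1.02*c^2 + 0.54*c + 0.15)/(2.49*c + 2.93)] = (-3.5527136788005e-15*c - 23.532522)/(15.438249*c^3 + 54.498879*c^2 + 64.129203*c + 25.153757)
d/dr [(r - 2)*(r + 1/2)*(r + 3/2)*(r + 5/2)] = 4*r^3 + 15*r^2/2 - 13*r/2 - 77/8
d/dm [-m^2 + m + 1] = 1 - 2*m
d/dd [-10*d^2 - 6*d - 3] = -20*d - 6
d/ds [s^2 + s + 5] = 2*s + 1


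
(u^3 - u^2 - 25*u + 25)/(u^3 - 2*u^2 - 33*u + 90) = (u^2 + 4*u - 5)/(u^2 + 3*u - 18)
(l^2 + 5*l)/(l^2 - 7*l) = (l + 5)/(l - 7)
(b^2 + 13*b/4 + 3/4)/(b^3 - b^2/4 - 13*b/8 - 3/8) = 2*(b + 3)/(2*b^2 - b - 3)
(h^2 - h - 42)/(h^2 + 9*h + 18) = (h - 7)/(h + 3)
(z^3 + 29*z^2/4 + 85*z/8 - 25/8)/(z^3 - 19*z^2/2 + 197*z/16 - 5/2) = 2*(2*z^2 + 15*z + 25)/(4*z^2 - 37*z + 40)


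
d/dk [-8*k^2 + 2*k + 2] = 2 - 16*k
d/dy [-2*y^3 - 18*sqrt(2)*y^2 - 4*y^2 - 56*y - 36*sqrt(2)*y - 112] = -6*y^2 - 36*sqrt(2)*y - 8*y - 56 - 36*sqrt(2)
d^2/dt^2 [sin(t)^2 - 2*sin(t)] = 2*sin(t) + 2*cos(2*t)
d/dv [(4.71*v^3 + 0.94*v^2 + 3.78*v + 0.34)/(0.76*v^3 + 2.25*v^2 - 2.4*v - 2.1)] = (-1.77635683940025e-15*v^5 + 9.8831*v^4 - 28.3536*v^3 - 41.2092*v^2 - 5.478*v - 7.122)/(0.5776*v^6 + 3.42*v^5 + 1.4145*v^4 - 13.992*v^3 - 3.69*v^2 + 10.08*v + 4.41)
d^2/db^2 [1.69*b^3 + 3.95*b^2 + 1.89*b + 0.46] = 10.14*b + 7.9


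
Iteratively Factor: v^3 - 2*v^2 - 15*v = (v - 5)*(v^2 + 3*v) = (v - 5)*(v + 3)*(v)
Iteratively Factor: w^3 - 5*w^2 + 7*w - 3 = (w - 1)*(w^2 - 4*w + 3) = (w - 1)^2*(w - 3)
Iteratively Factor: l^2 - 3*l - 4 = (l - 4)*(l + 1)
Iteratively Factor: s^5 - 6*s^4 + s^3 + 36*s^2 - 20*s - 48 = (s - 4)*(s^4 - 2*s^3 - 7*s^2 + 8*s + 12) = (s - 4)*(s - 2)*(s^3 - 7*s - 6) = (s - 4)*(s - 2)*(s + 1)*(s^2 - s - 6) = (s - 4)*(s - 2)*(s + 1)*(s + 2)*(s - 3)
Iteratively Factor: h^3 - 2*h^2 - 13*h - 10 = (h - 5)*(h^2 + 3*h + 2) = (h - 5)*(h + 1)*(h + 2)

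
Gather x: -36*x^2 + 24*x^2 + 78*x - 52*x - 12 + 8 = -12*x^2 + 26*x - 4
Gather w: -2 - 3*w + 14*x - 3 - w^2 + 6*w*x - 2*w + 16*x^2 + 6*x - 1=-w^2 + w*(6*x - 5) + 16*x^2 + 20*x - 6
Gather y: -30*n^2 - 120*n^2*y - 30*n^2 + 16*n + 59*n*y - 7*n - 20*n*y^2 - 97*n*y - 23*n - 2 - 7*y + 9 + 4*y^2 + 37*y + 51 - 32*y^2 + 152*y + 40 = -60*n^2 - 14*n + y^2*(-20*n - 28) + y*(-120*n^2 - 38*n + 182) + 98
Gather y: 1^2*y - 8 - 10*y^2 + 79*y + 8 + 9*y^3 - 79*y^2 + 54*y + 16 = 9*y^3 - 89*y^2 + 134*y + 16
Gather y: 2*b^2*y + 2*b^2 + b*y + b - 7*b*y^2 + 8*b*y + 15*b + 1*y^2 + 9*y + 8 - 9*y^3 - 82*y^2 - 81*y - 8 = 2*b^2 + 16*b - 9*y^3 + y^2*(-7*b - 81) + y*(2*b^2 + 9*b - 72)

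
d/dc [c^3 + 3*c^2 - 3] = 3*c*(c + 2)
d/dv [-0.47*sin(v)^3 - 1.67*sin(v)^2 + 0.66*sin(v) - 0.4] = (-1.41*sin(v)^2 - 3.34*sin(v) + 0.66)*cos(v)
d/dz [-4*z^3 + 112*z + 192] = 112 - 12*z^2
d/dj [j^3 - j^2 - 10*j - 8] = 3*j^2 - 2*j - 10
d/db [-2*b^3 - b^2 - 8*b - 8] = -6*b^2 - 2*b - 8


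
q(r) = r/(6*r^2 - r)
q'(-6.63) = -0.00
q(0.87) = 0.24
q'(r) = r*(1 - 12*r)/(6*r^2 - r)^2 + 1/(6*r^2 - r)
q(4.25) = 0.04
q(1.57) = 0.12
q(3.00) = 0.06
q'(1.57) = -0.08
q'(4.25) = -0.01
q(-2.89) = -0.05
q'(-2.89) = -0.02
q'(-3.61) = -0.01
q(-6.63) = -0.02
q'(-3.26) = -0.01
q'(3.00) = -0.02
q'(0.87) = -0.34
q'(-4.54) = -0.01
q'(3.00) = -0.02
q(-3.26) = -0.05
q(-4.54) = -0.04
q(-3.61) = -0.04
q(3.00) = 0.06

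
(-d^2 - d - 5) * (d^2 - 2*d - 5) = -d^4 + d^3 + 2*d^2 + 15*d + 25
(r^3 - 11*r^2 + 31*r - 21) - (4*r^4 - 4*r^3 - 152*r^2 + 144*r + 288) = -4*r^4 + 5*r^3 + 141*r^2 - 113*r - 309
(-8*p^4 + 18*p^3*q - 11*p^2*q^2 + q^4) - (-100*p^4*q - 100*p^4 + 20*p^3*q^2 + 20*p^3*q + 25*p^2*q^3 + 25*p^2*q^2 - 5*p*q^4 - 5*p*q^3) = 100*p^4*q + 92*p^4 - 20*p^3*q^2 - 2*p^3*q - 25*p^2*q^3 - 36*p^2*q^2 + 5*p*q^4 + 5*p*q^3 + q^4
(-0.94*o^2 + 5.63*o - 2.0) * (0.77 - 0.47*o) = 0.4418*o^3 - 3.3699*o^2 + 5.2751*o - 1.54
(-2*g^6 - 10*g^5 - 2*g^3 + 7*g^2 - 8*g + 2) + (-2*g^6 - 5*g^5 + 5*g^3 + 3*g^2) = -4*g^6 - 15*g^5 + 3*g^3 + 10*g^2 - 8*g + 2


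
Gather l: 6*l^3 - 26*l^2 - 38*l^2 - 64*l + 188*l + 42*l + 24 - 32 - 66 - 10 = 6*l^3 - 64*l^2 + 166*l - 84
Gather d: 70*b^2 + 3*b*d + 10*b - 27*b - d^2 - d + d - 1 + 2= 70*b^2 + 3*b*d - 17*b - d^2 + 1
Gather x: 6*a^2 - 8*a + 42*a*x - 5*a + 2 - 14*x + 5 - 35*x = 6*a^2 - 13*a + x*(42*a - 49) + 7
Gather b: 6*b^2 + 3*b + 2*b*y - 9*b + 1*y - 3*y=6*b^2 + b*(2*y - 6) - 2*y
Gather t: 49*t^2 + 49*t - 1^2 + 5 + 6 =49*t^2 + 49*t + 10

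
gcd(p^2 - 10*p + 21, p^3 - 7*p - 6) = p - 3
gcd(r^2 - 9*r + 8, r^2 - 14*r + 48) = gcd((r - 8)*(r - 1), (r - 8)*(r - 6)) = r - 8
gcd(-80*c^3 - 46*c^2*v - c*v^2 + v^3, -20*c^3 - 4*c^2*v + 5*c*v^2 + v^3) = 10*c^2 + 7*c*v + v^2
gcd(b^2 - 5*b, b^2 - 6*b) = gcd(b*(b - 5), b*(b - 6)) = b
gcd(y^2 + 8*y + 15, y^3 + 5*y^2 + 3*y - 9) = y + 3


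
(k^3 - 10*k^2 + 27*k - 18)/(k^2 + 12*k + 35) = (k^3 - 10*k^2 + 27*k - 18)/(k^2 + 12*k + 35)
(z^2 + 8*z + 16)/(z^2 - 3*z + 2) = (z^2 + 8*z + 16)/(z^2 - 3*z + 2)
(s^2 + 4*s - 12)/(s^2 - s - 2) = (s + 6)/(s + 1)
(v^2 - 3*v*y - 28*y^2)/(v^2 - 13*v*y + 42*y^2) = (-v - 4*y)/(-v + 6*y)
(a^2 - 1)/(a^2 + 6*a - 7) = (a + 1)/(a + 7)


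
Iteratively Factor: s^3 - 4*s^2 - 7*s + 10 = (s - 5)*(s^2 + s - 2) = (s - 5)*(s - 1)*(s + 2)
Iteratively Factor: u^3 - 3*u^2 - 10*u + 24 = (u - 2)*(u^2 - u - 12) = (u - 2)*(u + 3)*(u - 4)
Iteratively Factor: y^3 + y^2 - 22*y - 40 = (y - 5)*(y^2 + 6*y + 8) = (y - 5)*(y + 4)*(y + 2)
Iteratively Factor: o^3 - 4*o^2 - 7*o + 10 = (o + 2)*(o^2 - 6*o + 5) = (o - 1)*(o + 2)*(o - 5)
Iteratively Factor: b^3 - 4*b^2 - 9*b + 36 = (b - 4)*(b^2 - 9) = (b - 4)*(b + 3)*(b - 3)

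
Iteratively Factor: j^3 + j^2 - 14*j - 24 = (j + 2)*(j^2 - j - 12) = (j + 2)*(j + 3)*(j - 4)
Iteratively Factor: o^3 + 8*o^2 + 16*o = (o + 4)*(o^2 + 4*o) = o*(o + 4)*(o + 4)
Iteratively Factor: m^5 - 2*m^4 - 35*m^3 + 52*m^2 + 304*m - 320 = (m - 1)*(m^4 - m^3 - 36*m^2 + 16*m + 320) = (m - 1)*(m + 4)*(m^3 - 5*m^2 - 16*m + 80) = (m - 4)*(m - 1)*(m + 4)*(m^2 - m - 20) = (m - 5)*(m - 4)*(m - 1)*(m + 4)*(m + 4)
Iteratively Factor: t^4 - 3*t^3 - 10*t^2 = (t)*(t^3 - 3*t^2 - 10*t) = t*(t + 2)*(t^2 - 5*t) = t*(t - 5)*(t + 2)*(t)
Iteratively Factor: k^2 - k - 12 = (k + 3)*(k - 4)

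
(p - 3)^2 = p^2 - 6*p + 9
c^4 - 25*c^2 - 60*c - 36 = (c - 6)*(c + 1)*(c + 2)*(c + 3)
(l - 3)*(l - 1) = l^2 - 4*l + 3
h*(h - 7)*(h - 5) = h^3 - 12*h^2 + 35*h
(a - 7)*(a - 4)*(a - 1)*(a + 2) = a^4 - 10*a^3 + 15*a^2 + 50*a - 56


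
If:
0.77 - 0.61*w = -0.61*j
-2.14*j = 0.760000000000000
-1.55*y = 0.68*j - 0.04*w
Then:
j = -0.36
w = 0.91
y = 0.18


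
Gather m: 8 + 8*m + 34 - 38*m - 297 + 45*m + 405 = 15*m + 150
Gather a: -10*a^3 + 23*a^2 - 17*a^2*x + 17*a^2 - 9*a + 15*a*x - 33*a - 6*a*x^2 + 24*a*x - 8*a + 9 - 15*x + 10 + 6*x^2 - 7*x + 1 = -10*a^3 + a^2*(40 - 17*x) + a*(-6*x^2 + 39*x - 50) + 6*x^2 - 22*x + 20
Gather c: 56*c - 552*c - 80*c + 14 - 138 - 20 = -576*c - 144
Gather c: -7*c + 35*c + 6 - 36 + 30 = 28*c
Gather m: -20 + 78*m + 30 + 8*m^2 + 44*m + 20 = 8*m^2 + 122*m + 30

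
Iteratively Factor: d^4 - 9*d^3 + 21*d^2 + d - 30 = (d - 3)*(d^3 - 6*d^2 + 3*d + 10) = (d - 5)*(d - 3)*(d^2 - d - 2) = (d - 5)*(d - 3)*(d - 2)*(d + 1)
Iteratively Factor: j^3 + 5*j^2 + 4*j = (j)*(j^2 + 5*j + 4) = j*(j + 1)*(j + 4)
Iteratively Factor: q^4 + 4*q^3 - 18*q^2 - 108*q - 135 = (q - 5)*(q^3 + 9*q^2 + 27*q + 27) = (q - 5)*(q + 3)*(q^2 + 6*q + 9) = (q - 5)*(q + 3)^2*(q + 3)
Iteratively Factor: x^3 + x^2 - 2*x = (x + 2)*(x^2 - x) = x*(x + 2)*(x - 1)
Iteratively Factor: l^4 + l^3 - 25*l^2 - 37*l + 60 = (l + 3)*(l^3 - 2*l^2 - 19*l + 20) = (l - 1)*(l + 3)*(l^2 - l - 20) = (l - 5)*(l - 1)*(l + 3)*(l + 4)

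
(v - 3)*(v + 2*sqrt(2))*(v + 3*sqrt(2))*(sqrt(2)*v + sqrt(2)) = sqrt(2)*v^4 - 2*sqrt(2)*v^3 + 10*v^3 - 20*v^2 + 9*sqrt(2)*v^2 - 24*sqrt(2)*v - 30*v - 36*sqrt(2)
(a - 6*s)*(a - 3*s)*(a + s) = a^3 - 8*a^2*s + 9*a*s^2 + 18*s^3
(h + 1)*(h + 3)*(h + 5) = h^3 + 9*h^2 + 23*h + 15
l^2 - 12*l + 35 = (l - 7)*(l - 5)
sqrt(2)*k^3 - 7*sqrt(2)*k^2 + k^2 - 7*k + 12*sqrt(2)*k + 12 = (k - 4)*(k - 3)*(sqrt(2)*k + 1)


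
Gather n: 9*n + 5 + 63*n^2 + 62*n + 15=63*n^2 + 71*n + 20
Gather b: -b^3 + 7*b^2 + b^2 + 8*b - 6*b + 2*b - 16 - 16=-b^3 + 8*b^2 + 4*b - 32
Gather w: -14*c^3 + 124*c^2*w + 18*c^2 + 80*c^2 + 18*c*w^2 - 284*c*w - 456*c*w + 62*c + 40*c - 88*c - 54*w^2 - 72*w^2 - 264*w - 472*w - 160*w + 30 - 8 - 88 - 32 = -14*c^3 + 98*c^2 + 14*c + w^2*(18*c - 126) + w*(124*c^2 - 740*c - 896) - 98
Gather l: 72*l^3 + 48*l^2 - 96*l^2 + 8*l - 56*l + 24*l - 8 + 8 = 72*l^3 - 48*l^2 - 24*l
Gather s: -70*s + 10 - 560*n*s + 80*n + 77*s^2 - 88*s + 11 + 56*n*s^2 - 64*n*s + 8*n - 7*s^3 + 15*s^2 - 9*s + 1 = 88*n - 7*s^3 + s^2*(56*n + 92) + s*(-624*n - 167) + 22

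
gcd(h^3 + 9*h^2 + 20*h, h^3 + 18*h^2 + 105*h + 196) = h + 4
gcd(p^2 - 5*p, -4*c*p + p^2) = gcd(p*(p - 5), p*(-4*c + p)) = p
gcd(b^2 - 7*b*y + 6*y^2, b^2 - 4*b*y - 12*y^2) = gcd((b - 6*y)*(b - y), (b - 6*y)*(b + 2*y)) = -b + 6*y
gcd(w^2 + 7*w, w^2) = w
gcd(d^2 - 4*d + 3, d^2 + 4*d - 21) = d - 3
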